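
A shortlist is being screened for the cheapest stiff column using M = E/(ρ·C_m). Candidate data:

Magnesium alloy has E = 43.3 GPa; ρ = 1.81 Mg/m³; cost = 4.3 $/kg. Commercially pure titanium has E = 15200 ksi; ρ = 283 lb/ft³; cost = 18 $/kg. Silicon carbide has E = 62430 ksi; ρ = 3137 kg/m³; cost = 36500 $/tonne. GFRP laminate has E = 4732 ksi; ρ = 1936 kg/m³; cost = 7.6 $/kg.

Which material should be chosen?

magnesium alloy

Putting every candidate on a common basis:
  magnesium alloy: E = 43.30 GPa, ρ = 1810 kg/m³, cost = 4.300 $/kg
  commercially pure titanium: E = 104.8 GPa, ρ = 4533 kg/m³, cost = 18.00 $/kg
  silicon carbide: E = 430.4 GPa, ρ = 3137 kg/m³, cost = 36.50 $/kg
  GFRP laminate: E = 32.63 GPa, ρ = 1936 kg/m³, cost = 7.600 $/kg
  magnesium alloy: M = 5.56 MN·m per $
  silicon carbide: M = 3.76 MN·m per $
  GFRP laminate: M = 2.22 MN·m per $
  commercially pure titanium: M = 1.28 MN·m per $
Magnesium alloy ranks first.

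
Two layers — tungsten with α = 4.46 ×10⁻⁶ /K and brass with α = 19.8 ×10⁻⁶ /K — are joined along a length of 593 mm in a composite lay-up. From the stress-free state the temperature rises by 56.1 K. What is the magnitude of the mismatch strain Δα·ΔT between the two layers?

Δα = |4.46 − 19.8|×10⁻⁶/K = 15.3×10⁻⁶/K.
Mismatch strain = Δα·ΔT = 15.3×10⁻⁶ × 56.1 = 8.61×10⁻⁴.

8.61×10⁻⁴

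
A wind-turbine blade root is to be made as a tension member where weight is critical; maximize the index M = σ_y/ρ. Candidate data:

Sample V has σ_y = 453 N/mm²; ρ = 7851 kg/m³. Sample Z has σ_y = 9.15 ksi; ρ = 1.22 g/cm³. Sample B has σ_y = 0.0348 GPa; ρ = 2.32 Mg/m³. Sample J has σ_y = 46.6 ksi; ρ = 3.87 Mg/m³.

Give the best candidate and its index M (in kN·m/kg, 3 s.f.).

In SI units:
  sample V: σ_y = 453.0 MPa, ρ = 7851 kg/m³
  sample Z: σ_y = 63.09 MPa, ρ = 1220 kg/m³
  sample B: σ_y = 34.80 MPa, ρ = 2320 kg/m³
  sample J: σ_y = 321.3 MPa, ρ = 3870 kg/m³
  sample J: M = 83.0 kN·m/kg
  sample V: M = 57.7 kN·m/kg
  sample Z: M = 51.7 kN·m/kg
  sample B: M = 15.0 kN·m/kg
Highest index: sample J.

sample J, M = 83.0 kN·m/kg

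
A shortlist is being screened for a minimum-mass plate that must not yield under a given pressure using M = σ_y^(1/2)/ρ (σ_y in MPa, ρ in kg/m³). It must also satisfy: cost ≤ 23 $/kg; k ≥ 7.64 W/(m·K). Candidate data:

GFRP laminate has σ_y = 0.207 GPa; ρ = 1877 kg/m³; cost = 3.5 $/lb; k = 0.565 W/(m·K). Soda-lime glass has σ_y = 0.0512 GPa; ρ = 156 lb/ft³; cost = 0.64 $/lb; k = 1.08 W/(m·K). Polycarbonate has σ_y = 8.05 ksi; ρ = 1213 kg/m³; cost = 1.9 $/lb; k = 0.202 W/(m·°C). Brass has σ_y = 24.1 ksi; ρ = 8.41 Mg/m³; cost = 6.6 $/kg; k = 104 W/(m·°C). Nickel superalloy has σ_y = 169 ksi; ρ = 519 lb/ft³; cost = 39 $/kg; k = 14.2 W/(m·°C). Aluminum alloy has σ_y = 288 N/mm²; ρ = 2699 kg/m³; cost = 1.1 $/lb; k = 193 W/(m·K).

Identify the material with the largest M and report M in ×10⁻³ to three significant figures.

Screen on constraints: cost ≤ 23 $/kg; k ≥ 7.64 W/(m·K). Survivors: brass, aluminum alloy.
Putting every candidate on a common basis:
  brass: σ_y = 166.2 MPa, ρ = 8410 kg/m³
  aluminum alloy: σ_y = 288.0 MPa, ρ = 2699 kg/m³
  aluminum alloy: M = 6.29×10⁻³
  brass: M = 1.53×10⁻³
The maximum is for aluminum alloy.

aluminum alloy, M = 6.29×10⁻³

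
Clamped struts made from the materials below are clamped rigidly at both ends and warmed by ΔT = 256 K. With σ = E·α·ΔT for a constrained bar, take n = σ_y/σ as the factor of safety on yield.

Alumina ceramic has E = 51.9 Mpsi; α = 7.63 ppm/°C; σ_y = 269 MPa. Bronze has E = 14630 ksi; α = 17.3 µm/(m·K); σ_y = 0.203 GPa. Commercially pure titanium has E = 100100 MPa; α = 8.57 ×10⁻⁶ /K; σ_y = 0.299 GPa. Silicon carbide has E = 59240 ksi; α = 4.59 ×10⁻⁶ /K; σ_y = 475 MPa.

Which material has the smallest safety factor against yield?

alumina ceramic

With everything in SI (GPa, ×10⁻⁶/K, MPa):
  alumina ceramic: E = 357.8, α = 7.63, σ_y = 269.0 → σ = 699 MPa, n = 0.385
  bronze: E = 100.9, α = 17.3, σ_y = 203.0 → σ = 447 MPa, n = 0.454
  commercially pure titanium: E = 100.1, α = 8.57, σ_y = 299.0 → σ = 220 MPa, n = 1.36
  silicon carbide: E = 408.4, α = 4.59, σ_y = 475.0 → σ = 480 MPa, n = 0.990
Alumina ceramic has the lowest safety factor, n = 0.385.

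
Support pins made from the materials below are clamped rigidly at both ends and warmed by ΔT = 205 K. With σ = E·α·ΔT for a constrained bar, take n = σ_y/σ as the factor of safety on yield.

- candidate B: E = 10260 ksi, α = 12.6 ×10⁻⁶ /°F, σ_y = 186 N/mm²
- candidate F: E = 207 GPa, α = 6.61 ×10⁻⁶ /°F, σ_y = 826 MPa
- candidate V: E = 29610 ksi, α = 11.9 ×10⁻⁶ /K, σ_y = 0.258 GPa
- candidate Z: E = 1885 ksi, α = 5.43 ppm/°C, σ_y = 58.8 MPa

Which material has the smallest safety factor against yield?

candidate V

Per material, after unit conversion:
  candidate B: E = 70.74, α = 22.7, σ_y = 186.0 → σ = 329 MPa, n = 0.566
  candidate F: E = 207.0, α = 11.9, σ_y = 826.0 → σ = 505 MPa, n = 1.64
  candidate V: E = 204.2, α = 11.9, σ_y = 258.0 → σ = 498 MPa, n = 0.518
  candidate Z: E = 13.00, α = 5.43, σ_y = 58.80 → σ = 14.5 MPa, n = 4.06
Candidate V has the lowest safety factor, n = 0.518.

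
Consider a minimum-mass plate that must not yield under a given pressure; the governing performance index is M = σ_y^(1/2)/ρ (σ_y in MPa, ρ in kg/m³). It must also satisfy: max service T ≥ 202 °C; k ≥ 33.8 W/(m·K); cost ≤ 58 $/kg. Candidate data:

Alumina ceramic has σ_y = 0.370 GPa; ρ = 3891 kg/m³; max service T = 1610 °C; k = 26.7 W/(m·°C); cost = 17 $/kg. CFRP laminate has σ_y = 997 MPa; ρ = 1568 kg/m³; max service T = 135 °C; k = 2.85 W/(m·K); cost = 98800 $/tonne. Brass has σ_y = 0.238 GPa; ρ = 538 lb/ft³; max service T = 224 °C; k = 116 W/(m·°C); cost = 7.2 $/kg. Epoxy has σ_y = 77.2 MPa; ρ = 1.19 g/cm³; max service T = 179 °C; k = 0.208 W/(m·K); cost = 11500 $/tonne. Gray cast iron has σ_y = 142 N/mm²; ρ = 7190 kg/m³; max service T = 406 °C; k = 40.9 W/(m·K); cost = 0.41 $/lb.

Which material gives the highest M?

brass

Screen on constraints: max service T ≥ 202 °C; k ≥ 33.8 W/(m·K); cost ≤ 58 $/kg. Survivors: brass, gray cast iron.
Normalizing units and computing the index:
  brass: σ_y = 238.0 MPa, ρ = 8618 kg/m³
  gray cast iron: σ_y = 142.0 MPa, ρ = 7190 kg/m³
  brass: M = 1.79×10⁻³
  gray cast iron: M = 1.66×10⁻³
Highest index: brass.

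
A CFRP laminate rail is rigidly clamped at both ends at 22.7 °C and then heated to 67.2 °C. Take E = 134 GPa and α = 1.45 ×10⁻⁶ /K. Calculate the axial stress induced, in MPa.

8.65 MPa

ΔT = 44.50 K. Constrained thermal stress σ = E·α·ΔT = 134.0×10³ MPa × 1.45×10⁻⁶ × 44.50 = 8.65 MPa (compressive).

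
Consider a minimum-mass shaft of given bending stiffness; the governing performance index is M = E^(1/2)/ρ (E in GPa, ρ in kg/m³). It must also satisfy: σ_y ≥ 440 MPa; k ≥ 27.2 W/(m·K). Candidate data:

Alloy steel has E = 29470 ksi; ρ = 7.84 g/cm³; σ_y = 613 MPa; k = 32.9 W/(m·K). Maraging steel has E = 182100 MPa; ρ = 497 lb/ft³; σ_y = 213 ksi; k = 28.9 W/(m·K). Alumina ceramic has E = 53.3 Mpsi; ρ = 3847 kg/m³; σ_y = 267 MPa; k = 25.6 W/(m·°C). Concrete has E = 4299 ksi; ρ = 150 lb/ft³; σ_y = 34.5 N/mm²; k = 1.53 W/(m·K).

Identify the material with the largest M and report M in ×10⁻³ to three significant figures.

Screen on constraints: σ_y ≥ 440 MPa; k ≥ 27.2 W/(m·K). Survivors: alloy steel, maraging steel.
Convert each candidate to consistent units, then evaluate M:
  alloy steel: E = 203.2 GPa, ρ = 7840 kg/m³
  maraging steel: E = 182.1 GPa, ρ = 7961 kg/m³
  alloy steel: M = 1.82×10⁻³
  maraging steel: M = 1.70×10⁻³
Alloy steel has the largest M.

alloy steel, M = 1.82×10⁻³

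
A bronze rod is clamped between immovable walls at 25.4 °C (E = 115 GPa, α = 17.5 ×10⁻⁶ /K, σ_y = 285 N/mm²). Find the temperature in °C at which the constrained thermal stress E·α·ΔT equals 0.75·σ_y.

132 °C

σ_y = 285 N/mm² = 285.0 MPa.
E·α·ΔT = 213.8 MPa ⇒ ΔT = 213.8 / (115.0×10³ × 17.5×10⁻⁶) = 106.2 K.
T = 25.4 + 106.2 = 131.6 °C.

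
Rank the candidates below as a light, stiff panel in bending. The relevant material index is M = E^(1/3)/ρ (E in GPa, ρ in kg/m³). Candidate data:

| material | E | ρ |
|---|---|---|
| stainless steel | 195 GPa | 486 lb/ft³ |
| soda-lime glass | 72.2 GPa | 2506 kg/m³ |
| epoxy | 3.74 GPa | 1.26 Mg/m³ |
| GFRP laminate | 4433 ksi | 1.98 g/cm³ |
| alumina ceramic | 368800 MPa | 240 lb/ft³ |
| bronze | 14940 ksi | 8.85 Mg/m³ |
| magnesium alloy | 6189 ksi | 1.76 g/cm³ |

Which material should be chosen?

Convert each candidate to consistent units, then evaluate M:
  stainless steel: E = 195.0 GPa, ρ = 7785 kg/m³
  soda-lime glass: E = 72.20 GPa, ρ = 2506 kg/m³
  epoxy: E = 3.740 GPa, ρ = 1260 kg/m³
  GFRP laminate: E = 30.56 GPa, ρ = 1980 kg/m³
  alumina ceramic: E = 368.8 GPa, ρ = 3844 kg/m³
  bronze: E = 103.0 GPa, ρ = 8850 kg/m³
  magnesium alloy: E = 42.67 GPa, ρ = 1760 kg/m³
  magnesium alloy: M = 1.99×10⁻³
  alumina ceramic: M = 1.87×10⁻³
  soda-lime glass: M = 1.66×10⁻³
  GFRP laminate: M = 1.58×10⁻³
  epoxy: M = 1.23×10⁻³
  stainless steel: M = 0.745×10⁻³
  bronze: M = 0.530×10⁻³
Magnesium alloy has the largest M.

magnesium alloy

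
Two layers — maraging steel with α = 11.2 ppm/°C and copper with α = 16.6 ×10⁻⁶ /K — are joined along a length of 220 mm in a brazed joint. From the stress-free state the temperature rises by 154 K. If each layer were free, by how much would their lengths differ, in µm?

183 µm

Δα = |11.2 − 16.6|×10⁻⁶/K = 5.40×10⁻⁶/K.
ΔL_mismatch = Δα·L·ΔT = 5.40×10⁻⁶ × 220.0 mm × 154.0 K = 183 µm.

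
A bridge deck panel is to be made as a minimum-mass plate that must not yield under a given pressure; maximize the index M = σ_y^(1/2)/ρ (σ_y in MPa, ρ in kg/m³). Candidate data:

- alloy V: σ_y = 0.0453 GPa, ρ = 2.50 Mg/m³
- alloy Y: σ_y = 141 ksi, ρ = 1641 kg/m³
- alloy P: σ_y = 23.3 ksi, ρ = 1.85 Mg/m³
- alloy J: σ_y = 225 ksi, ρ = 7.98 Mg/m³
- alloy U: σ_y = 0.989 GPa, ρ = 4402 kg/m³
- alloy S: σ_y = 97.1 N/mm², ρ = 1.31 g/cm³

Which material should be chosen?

Normalizing units and computing the index:
  alloy V: σ_y = 45.30 MPa, ρ = 2500 kg/m³
  alloy Y: σ_y = 972.2 MPa, ρ = 1641 kg/m³
  alloy P: σ_y = 160.6 MPa, ρ = 1850 kg/m³
  alloy J: σ_y = 1551 MPa, ρ = 7980 kg/m³
  alloy U: σ_y = 989.0 MPa, ρ = 4402 kg/m³
  alloy S: σ_y = 97.10 MPa, ρ = 1310 kg/m³
  alloy Y: M = 19.0×10⁻³
  alloy S: M = 7.52×10⁻³
  alloy U: M = 7.14×10⁻³
  alloy P: M = 6.85×10⁻³
  alloy J: M = 4.94×10⁻³
  alloy V: M = 2.69×10⁻³
Alloy Y ranks first.

alloy Y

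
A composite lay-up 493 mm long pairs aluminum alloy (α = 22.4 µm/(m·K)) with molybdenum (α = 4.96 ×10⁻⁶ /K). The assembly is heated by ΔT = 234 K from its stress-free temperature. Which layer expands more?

α(aluminum alloy) = 22.4×10⁻⁶/K vs α(molybdenum) = 4.96×10⁻⁶/K.
Higher α expands more for the same ΔT: aluminum alloy.

aluminum alloy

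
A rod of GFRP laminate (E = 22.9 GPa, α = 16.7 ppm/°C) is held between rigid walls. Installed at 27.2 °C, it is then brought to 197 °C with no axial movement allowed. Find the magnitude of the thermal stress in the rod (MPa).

64.9 MPa

ΔT = 169.8 K. Constrained thermal stress σ = E·α·ΔT = 22.90×10³ MPa × 16.7×10⁻⁶ × 169.8 = 64.9 MPa (compressive).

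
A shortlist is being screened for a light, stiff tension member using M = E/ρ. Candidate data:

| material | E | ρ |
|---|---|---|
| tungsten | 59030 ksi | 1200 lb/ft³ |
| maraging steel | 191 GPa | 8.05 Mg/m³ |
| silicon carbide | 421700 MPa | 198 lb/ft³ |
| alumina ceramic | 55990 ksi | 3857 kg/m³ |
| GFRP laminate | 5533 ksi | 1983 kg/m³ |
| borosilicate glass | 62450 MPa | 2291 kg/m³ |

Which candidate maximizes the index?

Convert each candidate to consistent units, then evaluate M:
  tungsten: E = 407.0 GPa, ρ = 19220 kg/m³
  maraging steel: E = 191.0 GPa, ρ = 8050 kg/m³
  silicon carbide: E = 421.7 GPa, ρ = 3172 kg/m³
  alumina ceramic: E = 386.0 GPa, ρ = 3857 kg/m³
  GFRP laminate: E = 38.15 GPa, ρ = 1983 kg/m³
  borosilicate glass: E = 62.45 GPa, ρ = 2291 kg/m³
  silicon carbide: M = 133 MN·m/kg
  alumina ceramic: M = 100 MN·m/kg
  borosilicate glass: M = 27.3 MN·m/kg
  maraging steel: M = 23.7 MN·m/kg
  tungsten: M = 21.2 MN·m/kg
  GFRP laminate: M = 19.2 MN·m/kg
Silicon carbide has the largest M.

silicon carbide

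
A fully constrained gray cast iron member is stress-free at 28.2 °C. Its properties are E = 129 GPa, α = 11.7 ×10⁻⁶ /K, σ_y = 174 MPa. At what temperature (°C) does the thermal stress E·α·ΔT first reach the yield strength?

143 °C

E·α·ΔT = 174.0 MPa ⇒ ΔT = 174.0 / (129.0×10³ × 11.7×10⁻⁶) = 115.3 K.
T = 28.2 + 115.3 = 143.5 °C.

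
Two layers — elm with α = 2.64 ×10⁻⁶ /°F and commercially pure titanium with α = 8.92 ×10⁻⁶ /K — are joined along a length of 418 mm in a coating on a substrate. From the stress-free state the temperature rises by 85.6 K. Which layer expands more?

elm: α = 2.64×10⁻⁶/°F × 9/5 = 4.75×10⁻⁶/K.
α(elm) = 4.75×10⁻⁶/K vs α(commercially pure titanium) = 8.92×10⁻⁶/K.
Higher α expands more for the same ΔT: commercially pure titanium.

commercially pure titanium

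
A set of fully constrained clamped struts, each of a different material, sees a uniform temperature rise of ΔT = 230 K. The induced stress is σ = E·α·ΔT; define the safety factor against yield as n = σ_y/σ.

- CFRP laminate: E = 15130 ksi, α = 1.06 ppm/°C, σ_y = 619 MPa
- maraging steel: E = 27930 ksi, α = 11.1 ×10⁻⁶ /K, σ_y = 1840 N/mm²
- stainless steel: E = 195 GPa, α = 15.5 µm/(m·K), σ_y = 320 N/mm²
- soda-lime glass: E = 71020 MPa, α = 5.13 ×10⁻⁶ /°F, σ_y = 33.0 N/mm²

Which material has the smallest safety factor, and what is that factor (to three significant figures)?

In consistent units (E in GPa, α in ×10⁻⁶/K, σ_y in MPa):
  CFRP laminate: E = 104.3, α = 1.06, σ_y = 619.0 → σ = 25.4 MPa, n = 24.3
  maraging steel: E = 192.6, α = 11.1, σ_y = 1840 → σ = 492 MPa, n = 3.74
  stainless steel: E = 195.0, α = 15.5, σ_y = 320.0 → σ = 695 MPa, n = 0.460
  soda-lime glass: E = 71.02, α = 9.23, σ_y = 33.00 → σ = 151 MPa, n = 0.219
Smallest n: soda-lime glass with n = 0.219.

soda-lime glass, n = 0.219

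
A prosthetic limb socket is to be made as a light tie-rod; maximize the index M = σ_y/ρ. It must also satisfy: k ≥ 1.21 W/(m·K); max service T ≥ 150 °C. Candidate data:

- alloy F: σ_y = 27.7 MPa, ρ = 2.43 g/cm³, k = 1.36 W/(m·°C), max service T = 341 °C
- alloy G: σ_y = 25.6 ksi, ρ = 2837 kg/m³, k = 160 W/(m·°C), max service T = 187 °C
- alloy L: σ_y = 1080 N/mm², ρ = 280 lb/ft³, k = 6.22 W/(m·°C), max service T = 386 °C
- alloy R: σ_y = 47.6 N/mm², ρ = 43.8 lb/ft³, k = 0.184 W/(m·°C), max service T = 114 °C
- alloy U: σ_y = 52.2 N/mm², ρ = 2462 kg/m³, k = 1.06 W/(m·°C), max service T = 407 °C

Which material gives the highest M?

alloy L

Screen on constraints: k ≥ 1.21 W/(m·K); max service T ≥ 150 °C. Survivors: alloy F, alloy G, alloy L.
Normalizing units and computing the index:
  alloy F: σ_y = 27.70 MPa, ρ = 2430 kg/m³
  alloy G: σ_y = 176.5 MPa, ρ = 2837 kg/m³
  alloy L: σ_y = 1080 MPa, ρ = 4485 kg/m³
  alloy L: M = 241 kN·m/kg
  alloy G: M = 62.2 kN·m/kg
  alloy F: M = 11.4 kN·m/kg
Alloy L ranks first.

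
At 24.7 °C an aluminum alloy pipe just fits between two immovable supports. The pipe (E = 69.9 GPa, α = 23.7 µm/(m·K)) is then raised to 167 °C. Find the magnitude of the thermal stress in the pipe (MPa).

ΔT = 142.3 K. Constrained thermal stress σ = E·α·ΔT = 69.90×10³ MPa × 23.7×10⁻⁶ × 142.3 = 236 MPa (compressive).

236 MPa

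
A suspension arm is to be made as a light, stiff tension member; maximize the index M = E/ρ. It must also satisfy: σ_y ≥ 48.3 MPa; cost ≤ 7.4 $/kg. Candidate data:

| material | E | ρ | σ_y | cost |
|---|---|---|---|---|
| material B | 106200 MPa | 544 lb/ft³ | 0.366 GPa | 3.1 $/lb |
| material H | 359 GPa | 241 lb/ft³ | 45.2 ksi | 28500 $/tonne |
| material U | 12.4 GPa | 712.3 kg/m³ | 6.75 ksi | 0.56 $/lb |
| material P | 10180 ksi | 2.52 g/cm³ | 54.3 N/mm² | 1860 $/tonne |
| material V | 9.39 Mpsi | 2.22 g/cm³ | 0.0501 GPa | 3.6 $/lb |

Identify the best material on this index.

material P

Screen on constraints: σ_y ≥ 48.3 MPa; cost ≤ 7.4 $/kg. Survivors: material B, material P.
After converting to SI:
  material B: E = 106.2 GPa, ρ = 8714 kg/m³
  material P: E = 70.19 GPa, ρ = 2520 kg/m³
  material P: M = 27.9 MN·m/kg
  material B: M = 12.2 MN·m/kg
Material P has the largest M.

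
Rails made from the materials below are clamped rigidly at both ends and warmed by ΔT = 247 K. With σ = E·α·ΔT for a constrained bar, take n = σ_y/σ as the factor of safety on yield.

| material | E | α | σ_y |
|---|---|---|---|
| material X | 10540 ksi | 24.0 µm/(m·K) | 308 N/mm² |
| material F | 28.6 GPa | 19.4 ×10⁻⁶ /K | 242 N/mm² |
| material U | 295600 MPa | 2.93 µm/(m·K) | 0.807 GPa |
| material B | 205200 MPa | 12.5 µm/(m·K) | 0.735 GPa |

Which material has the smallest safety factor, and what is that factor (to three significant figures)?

material X, n = 0.715

Per material, after unit conversion:
  material X: E = 72.67, α = 24.0, σ_y = 308.0 → σ = 431 MPa, n = 0.715
  material F: E = 28.60, α = 19.4, σ_y = 242.0 → σ = 137 MPa, n = 1.77
  material U: E = 295.6, α = 2.93, σ_y = 807.0 → σ = 214 MPa, n = 3.77
  material B: E = 205.2, α = 12.5, σ_y = 735.0 → σ = 634 MPa, n = 1.16
The minimum is material X at n = 0.715.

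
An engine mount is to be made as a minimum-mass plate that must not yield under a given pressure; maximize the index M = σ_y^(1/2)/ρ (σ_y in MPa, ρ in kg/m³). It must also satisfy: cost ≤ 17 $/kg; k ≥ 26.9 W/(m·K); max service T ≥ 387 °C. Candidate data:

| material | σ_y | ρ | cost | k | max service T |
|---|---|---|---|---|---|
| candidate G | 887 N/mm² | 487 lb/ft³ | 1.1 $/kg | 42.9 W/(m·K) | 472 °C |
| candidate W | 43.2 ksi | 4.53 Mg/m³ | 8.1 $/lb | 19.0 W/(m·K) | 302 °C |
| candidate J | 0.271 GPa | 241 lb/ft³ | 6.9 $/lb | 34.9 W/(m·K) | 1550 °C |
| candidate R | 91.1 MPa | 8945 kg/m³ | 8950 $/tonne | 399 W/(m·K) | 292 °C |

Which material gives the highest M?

candidate J

Screen on constraints: cost ≤ 17 $/kg; k ≥ 26.9 W/(m·K); max service T ≥ 387 °C. Survivors: candidate G, candidate J.
After converting to SI:
  candidate G: σ_y = 887.0 MPa, ρ = 7801 kg/m³
  candidate J: σ_y = 271.0 MPa, ρ = 3860 kg/m³
  candidate J: M = 4.26×10⁻³
  candidate G: M = 3.82×10⁻³
The maximum is for candidate J.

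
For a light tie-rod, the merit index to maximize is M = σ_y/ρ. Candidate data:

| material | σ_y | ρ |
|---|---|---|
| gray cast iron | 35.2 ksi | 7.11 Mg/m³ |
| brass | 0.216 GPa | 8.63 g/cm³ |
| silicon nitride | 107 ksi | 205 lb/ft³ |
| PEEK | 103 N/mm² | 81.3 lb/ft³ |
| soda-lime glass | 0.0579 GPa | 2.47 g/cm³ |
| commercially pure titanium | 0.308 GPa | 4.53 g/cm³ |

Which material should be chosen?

silicon nitride

Putting every candidate on a common basis:
  gray cast iron: σ_y = 242.7 MPa, ρ = 7110 kg/m³
  brass: σ_y = 216.0 MPa, ρ = 8630 kg/m³
  silicon nitride: σ_y = 737.7 MPa, ρ = 3284 kg/m³
  PEEK: σ_y = 103.0 MPa, ρ = 1302 kg/m³
  soda-lime glass: σ_y = 57.90 MPa, ρ = 2470 kg/m³
  commercially pure titanium: σ_y = 308.0 MPa, ρ = 4530 kg/m³
  silicon nitride: M = 225 kN·m/kg
  PEEK: M = 79.1 kN·m/kg
  commercially pure titanium: M = 68.0 kN·m/kg
  gray cast iron: M = 34.1 kN·m/kg
  brass: M = 25.0 kN·m/kg
  soda-lime glass: M = 23.4 kN·m/kg
The maximum is for silicon nitride.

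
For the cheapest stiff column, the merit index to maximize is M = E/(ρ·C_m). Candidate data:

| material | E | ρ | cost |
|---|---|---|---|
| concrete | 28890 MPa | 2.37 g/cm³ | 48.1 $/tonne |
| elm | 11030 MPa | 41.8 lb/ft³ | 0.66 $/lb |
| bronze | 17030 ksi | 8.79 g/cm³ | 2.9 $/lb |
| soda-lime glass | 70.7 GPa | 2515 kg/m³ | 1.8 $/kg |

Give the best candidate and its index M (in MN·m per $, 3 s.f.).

concrete, M = 253 MN·m per $

After converting to SI:
  concrete: E = 28.89 GPa, ρ = 2370 kg/m³, cost = 0.04810 $/kg
  elm: E = 11.03 GPa, ρ = 669.6 kg/m³, cost = 1.455 $/kg
  bronze: E = 117.4 GPa, ρ = 8790 kg/m³, cost = 6.393 $/kg
  soda-lime glass: E = 70.70 GPa, ρ = 2515 kg/m³, cost = 1.800 $/kg
  concrete: M = 253 MN·m per $
  soda-lime glass: M = 15.6 MN·m per $
  elm: M = 11.3 MN·m per $
  bronze: M = 2.09 MN·m per $
Concrete has the largest M.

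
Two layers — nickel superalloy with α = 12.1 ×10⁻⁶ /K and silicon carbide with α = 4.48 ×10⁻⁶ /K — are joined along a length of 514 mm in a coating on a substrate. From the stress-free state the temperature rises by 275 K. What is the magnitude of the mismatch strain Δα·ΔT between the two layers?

Δα = |12.1 − 4.48|×10⁻⁶/K = 7.62×10⁻⁶/K.
Mismatch strain = Δα·ΔT = 7.62×10⁻⁶ × 275.0 = 2.10×10⁻³.

2.10×10⁻³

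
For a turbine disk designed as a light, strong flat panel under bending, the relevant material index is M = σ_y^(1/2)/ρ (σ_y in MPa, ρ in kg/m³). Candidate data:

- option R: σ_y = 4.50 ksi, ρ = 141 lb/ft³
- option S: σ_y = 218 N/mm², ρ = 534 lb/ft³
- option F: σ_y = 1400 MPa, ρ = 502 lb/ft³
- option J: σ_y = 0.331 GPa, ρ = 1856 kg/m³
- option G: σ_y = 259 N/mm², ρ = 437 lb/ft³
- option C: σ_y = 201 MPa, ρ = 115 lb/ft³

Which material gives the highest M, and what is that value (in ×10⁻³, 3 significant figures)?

option J, M = 9.80×10⁻³

Putting every candidate on a common basis:
  option R: σ_y = 31.03 MPa, ρ = 2259 kg/m³
  option S: σ_y = 218.0 MPa, ρ = 8554 kg/m³
  option F: σ_y = 1400 MPa, ρ = 8041 kg/m³
  option J: σ_y = 331.0 MPa, ρ = 1856 kg/m³
  option G: σ_y = 259.0 MPa, ρ = 7000 kg/m³
  option C: σ_y = 201.0 MPa, ρ = 1842 kg/m³
  option J: M = 9.80×10⁻³
  option C: M = 7.70×10⁻³
  option F: M = 4.65×10⁻³
  option R: M = 2.47×10⁻³
  option G: M = 2.30×10⁻³
  option S: M = 1.73×10⁻³
Highest index: option J.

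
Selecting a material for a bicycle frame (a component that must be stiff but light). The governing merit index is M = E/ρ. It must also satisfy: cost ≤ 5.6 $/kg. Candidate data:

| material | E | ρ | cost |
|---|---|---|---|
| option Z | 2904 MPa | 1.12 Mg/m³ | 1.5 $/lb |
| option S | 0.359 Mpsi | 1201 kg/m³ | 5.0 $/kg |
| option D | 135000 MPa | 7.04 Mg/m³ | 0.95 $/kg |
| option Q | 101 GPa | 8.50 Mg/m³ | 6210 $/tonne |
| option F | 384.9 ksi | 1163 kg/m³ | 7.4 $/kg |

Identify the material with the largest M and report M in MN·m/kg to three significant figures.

option D, M = 19.2 MN·m/kg

Screen on constraints: cost ≤ 5.6 $/kg. Survivors: option Z, option S, option D.
Convert each candidate to consistent units, then evaluate M:
  option Z: E = 2.904 GPa, ρ = 1120 kg/m³
  option S: E = 2.475 GPa, ρ = 1201 kg/m³
  option D: E = 135.0 GPa, ρ = 7040 kg/m³
  option D: M = 19.2 MN·m/kg
  option Z: M = 2.59 MN·m/kg
  option S: M = 2.06 MN·m/kg
Highest index: option D.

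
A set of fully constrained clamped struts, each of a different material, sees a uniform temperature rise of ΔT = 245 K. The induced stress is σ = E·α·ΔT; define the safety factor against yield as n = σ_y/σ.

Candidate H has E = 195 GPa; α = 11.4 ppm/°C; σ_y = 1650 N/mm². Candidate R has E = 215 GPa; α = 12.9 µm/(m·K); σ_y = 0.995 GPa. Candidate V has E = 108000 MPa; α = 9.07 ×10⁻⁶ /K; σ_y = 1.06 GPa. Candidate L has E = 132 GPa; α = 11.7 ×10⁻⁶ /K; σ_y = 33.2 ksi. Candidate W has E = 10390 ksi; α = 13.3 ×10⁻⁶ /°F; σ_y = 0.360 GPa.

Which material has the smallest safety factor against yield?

Per material, after unit conversion:
  candidate H: E = 195.0, α = 11.4, σ_y = 1650 → σ = 545 MPa, n = 3.03
  candidate R: E = 215.0, α = 12.9, σ_y = 995.0 → σ = 680 MPa, n = 1.46
  candidate V: E = 108.0, α = 9.07, σ_y = 1060 → σ = 240 MPa, n = 4.42
  candidate L: E = 132.0, α = 11.7, σ_y = 228.9 → σ = 378 MPa, n = 0.605
  candidate W: E = 71.64, α = 23.9, σ_y = 360.0 → σ = 420 MPa, n = 0.857
Candidate L has the lowest safety factor, n = 0.605.

candidate L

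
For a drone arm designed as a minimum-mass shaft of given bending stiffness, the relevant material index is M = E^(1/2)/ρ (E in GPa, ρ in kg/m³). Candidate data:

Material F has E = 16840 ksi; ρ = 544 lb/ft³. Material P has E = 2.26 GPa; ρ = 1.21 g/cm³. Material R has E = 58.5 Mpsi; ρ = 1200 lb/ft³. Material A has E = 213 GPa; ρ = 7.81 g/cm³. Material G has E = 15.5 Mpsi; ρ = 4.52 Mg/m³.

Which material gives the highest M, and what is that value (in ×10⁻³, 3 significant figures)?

In SI units:
  material F: E = 116.1 GPa, ρ = 8714 kg/m³
  material P: E = 2.260 GPa, ρ = 1210 kg/m³
  material R: E = 403.3 GPa, ρ = 19220 kg/m³
  material A: E = 213.0 GPa, ρ = 7810 kg/m³
  material G: E = 106.9 GPa, ρ = 4520 kg/m³
  material G: M = 2.29×10⁻³
  material A: M = 1.87×10⁻³
  material P: M = 1.24×10⁻³
  material F: M = 1.24×10⁻³
  material R: M = 1.04×10⁻³
Material G has the largest M.

material G, M = 2.29×10⁻³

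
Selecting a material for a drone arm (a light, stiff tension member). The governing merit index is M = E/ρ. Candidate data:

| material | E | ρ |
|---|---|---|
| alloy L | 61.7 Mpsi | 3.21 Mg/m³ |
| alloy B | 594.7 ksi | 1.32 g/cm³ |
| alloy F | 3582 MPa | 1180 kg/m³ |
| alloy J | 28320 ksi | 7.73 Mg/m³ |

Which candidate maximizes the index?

alloy L

In SI units:
  alloy L: E = 425.4 GPa, ρ = 3210 kg/m³
  alloy B: E = 4.100 GPa, ρ = 1320 kg/m³
  alloy F: E = 3.582 GPa, ρ = 1180 kg/m³
  alloy J: E = 195.3 GPa, ρ = 7730 kg/m³
  alloy L: M = 133 MN·m/kg
  alloy J: M = 25.3 MN·m/kg
  alloy B: M = 3.11 MN·m/kg
  alloy F: M = 3.04 MN·m/kg
Highest index: alloy L.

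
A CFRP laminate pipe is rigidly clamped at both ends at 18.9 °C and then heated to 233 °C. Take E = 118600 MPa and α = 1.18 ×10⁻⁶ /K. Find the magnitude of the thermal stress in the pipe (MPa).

30.0 MPa

E = 118600 MPa = 118.6 GPa.
ΔT = 214.1 K. Constrained thermal stress σ = E·α·ΔT = 118.6×10³ MPa × 1.18×10⁻⁶ × 214.1 = 30.0 MPa (compressive).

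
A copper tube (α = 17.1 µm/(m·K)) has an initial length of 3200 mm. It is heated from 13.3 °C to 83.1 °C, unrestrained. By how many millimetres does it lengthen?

3.82 mm

ΔT = 83.1 − 13.3 = 69.80 K.
ΔL = α·L₀·ΔT = 17.1×10⁻⁶ × 3200 mm × 69.80 K = 3.82 mm.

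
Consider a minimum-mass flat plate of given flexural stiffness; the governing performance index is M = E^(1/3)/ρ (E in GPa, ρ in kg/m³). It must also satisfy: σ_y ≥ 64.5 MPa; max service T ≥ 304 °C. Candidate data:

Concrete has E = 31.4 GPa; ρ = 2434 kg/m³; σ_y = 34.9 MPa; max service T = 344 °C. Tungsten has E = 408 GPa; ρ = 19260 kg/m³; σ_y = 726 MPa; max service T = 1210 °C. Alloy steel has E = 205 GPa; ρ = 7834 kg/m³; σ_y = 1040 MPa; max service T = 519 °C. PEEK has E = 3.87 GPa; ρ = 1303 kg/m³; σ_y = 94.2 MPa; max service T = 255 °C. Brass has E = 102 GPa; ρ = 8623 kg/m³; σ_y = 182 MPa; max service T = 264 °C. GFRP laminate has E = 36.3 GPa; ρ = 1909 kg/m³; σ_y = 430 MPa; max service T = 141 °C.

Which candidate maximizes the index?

alloy steel

Screen on constraints: σ_y ≥ 64.5 MPa; max service T ≥ 304 °C. Survivors: tungsten, alloy steel.
Computing M directly (units already consistent):
  alloy steel: M = 0.753×10⁻³
  tungsten: M = 0.385×10⁻³
Alloy steel has the largest M.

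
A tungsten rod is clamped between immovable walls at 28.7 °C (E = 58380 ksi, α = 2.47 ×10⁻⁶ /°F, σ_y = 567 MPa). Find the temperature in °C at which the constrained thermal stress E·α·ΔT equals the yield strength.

E = 58380 ksi = 402.5 GPa.
α = 2.47×10⁻⁶/°F × 9/5 = 4.45×10⁻⁶/K.
E·α·ΔT = 567.0 MPa ⇒ ΔT = 567.0 / (402.5×10³ × 4.45×10⁻⁶) = 316.8 K.
T = 28.7 + 316.8 = 345.5 °C.

346 °C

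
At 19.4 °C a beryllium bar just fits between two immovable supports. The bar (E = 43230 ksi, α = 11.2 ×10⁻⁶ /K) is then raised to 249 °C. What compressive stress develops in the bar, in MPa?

E = 43230 ksi = 298.1 GPa.
ΔT = 229.6 K. Constrained thermal stress σ = E·α·ΔT = 298.1×10³ MPa × 11.2×10⁻⁶ × 229.6 = 766 MPa (compressive).

766 MPa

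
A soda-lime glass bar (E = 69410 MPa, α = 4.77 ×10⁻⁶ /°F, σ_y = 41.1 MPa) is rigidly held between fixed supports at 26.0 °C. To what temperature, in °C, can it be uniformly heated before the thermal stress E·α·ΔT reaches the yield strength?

E = 69410 MPa = 69.41 GPa.
α = 4.77×10⁻⁶/°F × 9/5 = 8.59×10⁻⁶/K.
E·α·ΔT = 41.10 MPa ⇒ ΔT = 41.10 / (69.41×10³ × 8.59×10⁻⁶) = 68.97 K.
T = 26.0 + 68.97 = 94.97 °C.

95.0 °C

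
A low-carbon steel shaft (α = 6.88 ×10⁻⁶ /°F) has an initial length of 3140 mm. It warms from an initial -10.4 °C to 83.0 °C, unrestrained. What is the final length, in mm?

Convert α: 6.88×10⁻⁶/°F × (9/5) = 12.4×10⁻⁶/K.
ΔT = 83.0 − (-10.4) = 93.40 K.
ΔL = α·L₀·ΔT = 12.4×10⁻⁶ × 3140 mm × 93.40 K = 3.63 mm.
L = L₀ + ΔL = 3140 + 3.63 = 3143.6 mm.

3143.6 mm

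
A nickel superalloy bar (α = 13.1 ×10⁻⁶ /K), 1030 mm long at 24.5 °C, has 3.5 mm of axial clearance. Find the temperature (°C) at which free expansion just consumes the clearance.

α·L₀·ΔT = 3.5 mm ⇒ ΔT = 3.5 / (13.1×10⁻⁶ × 1030.0) = 259.4 K.
T = 24.5 + 259.4 = 283.9 °C.

284 °C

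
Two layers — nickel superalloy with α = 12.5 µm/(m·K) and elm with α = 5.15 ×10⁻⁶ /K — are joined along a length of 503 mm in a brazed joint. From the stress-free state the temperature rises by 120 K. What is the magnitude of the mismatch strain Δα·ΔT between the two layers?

Δα = |12.5 − 5.15|×10⁻⁶/K = 7.35×10⁻⁶/K.
Mismatch strain = Δα·ΔT = 7.35×10⁻⁶ × 120.0 = 8.82×10⁻⁴.

8.82×10⁻⁴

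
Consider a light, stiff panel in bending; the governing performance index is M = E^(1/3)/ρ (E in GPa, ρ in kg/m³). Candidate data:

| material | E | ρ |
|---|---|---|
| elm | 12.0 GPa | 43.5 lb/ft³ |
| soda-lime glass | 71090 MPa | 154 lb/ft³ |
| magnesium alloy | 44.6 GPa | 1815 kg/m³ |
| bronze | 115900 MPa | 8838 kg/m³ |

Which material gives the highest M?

Putting every candidate on a common basis:
  elm: E = 12.00 GPa, ρ = 696.8 kg/m³
  soda-lime glass: E = 71.09 GPa, ρ = 2467 kg/m³
  magnesium alloy: E = 44.60 GPa, ρ = 1815 kg/m³
  bronze: E = 115.9 GPa, ρ = 8838 kg/m³
  elm: M = 3.29×10⁻³
  magnesium alloy: M = 1.95×10⁻³
  soda-lime glass: M = 1.68×10⁻³
  bronze: M = 0.552×10⁻³
Highest index: elm.

elm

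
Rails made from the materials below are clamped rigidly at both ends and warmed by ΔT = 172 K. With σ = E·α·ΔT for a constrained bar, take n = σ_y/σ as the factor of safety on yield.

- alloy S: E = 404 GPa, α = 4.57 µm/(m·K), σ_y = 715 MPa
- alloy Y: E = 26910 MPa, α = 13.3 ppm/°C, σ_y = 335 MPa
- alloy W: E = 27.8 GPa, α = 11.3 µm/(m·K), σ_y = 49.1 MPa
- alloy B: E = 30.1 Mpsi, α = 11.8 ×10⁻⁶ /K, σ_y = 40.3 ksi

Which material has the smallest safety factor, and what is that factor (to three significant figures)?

Converting E to GPa, α to ×10⁻⁶/K, σ_y to MPa, then σ and n for each:
  alloy S: E = 404.0, α = 4.57, σ_y = 715.0 → σ = 318 MPa, n = 2.25
  alloy Y: E = 26.91, α = 13.3, σ_y = 335.0 → σ = 61.6 MPa, n = 5.44
  alloy W: E = 27.80, α = 11.3, σ_y = 49.10 → σ = 54.0 MPa, n = 0.909
  alloy B: E = 207.5, α = 11.8, σ_y = 277.9 → σ = 421 MPa, n = 0.660
Smallest n: alloy B with n = 0.660.

alloy B, n = 0.660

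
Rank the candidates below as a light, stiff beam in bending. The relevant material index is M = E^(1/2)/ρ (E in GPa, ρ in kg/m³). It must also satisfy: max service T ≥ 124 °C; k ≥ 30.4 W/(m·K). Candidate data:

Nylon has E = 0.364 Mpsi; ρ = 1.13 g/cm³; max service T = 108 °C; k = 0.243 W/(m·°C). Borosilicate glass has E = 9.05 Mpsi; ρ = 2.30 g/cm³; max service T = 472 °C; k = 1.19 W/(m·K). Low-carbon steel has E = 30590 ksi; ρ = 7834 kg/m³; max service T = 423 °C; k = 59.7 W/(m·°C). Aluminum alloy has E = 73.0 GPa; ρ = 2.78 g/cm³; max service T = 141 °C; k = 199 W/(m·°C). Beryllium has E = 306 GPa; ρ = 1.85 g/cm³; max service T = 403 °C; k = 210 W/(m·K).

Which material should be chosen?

beryllium

Screen on constraints: max service T ≥ 124 °C; k ≥ 30.4 W/(m·K). Survivors: low-carbon steel, aluminum alloy, beryllium.
After converting to SI:
  low-carbon steel: E = 210.9 GPa, ρ = 7834 kg/m³
  aluminum alloy: E = 73.00 GPa, ρ = 2780 kg/m³
  beryllium: E = 306.0 GPa, ρ = 1850 kg/m³
  beryllium: M = 9.46×10⁻³
  aluminum alloy: M = 3.07×10⁻³
  low-carbon steel: M = 1.85×10⁻³
Beryllium ranks first.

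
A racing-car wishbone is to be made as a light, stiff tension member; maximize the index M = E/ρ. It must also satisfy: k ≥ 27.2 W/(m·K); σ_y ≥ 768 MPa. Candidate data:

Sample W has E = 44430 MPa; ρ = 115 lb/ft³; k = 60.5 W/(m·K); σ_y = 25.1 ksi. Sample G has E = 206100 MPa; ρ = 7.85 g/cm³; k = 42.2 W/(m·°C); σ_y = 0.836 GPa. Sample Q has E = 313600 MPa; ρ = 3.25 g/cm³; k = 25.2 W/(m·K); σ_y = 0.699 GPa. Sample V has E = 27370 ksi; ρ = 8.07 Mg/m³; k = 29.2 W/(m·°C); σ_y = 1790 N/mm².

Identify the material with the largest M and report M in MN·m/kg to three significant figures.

Screen on constraints: k ≥ 27.2 W/(m·K); σ_y ≥ 768 MPa. Survivors: sample G, sample V.
Putting every candidate on a common basis:
  sample G: E = 206.1 GPa, ρ = 7850 kg/m³
  sample V: E = 188.7 GPa, ρ = 8070 kg/m³
  sample G: M = 26.3 MN·m/kg
  sample V: M = 23.4 MN·m/kg
Highest index: sample G.

sample G, M = 26.3 MN·m/kg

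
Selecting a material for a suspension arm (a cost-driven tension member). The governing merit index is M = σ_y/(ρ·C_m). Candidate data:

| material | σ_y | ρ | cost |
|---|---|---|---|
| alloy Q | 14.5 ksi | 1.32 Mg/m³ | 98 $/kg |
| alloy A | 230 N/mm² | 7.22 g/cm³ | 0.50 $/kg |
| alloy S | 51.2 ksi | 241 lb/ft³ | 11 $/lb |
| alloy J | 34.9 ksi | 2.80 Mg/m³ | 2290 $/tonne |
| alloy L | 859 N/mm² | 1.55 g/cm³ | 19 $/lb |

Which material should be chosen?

alloy A

In SI units:
  alloy Q: σ_y = 99.97 MPa, ρ = 1320 kg/m³, cost = 98.00 $/kg
  alloy A: σ_y = 230.0 MPa, ρ = 7220 kg/m³, cost = 0.5000 $/kg
  alloy S: σ_y = 353.0 MPa, ρ = 3860 kg/m³, cost = 24.25 $/kg
  alloy J: σ_y = 240.6 MPa, ρ = 2800 kg/m³, cost = 2.290 $/kg
  alloy L: σ_y = 859.0 MPa, ρ = 1550 kg/m³, cost = 41.89 $/kg
  alloy A: M = 63.7 kN·m per $
  alloy J: M = 37.5 kN·m per $
  alloy L: M = 13.2 kN·m per $
  alloy S: M = 3.77 kN·m per $
  alloy Q: M = 0.773 kN·m per $
The maximum is for alloy A.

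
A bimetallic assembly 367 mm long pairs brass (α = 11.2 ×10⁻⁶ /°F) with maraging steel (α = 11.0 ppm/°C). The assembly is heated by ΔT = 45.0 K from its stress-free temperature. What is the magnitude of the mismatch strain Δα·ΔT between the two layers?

brass: α = 11.2×10⁻⁶/°F × 9/5 = 20.2×10⁻⁶/K.
Δα = |20.2 − 11.0|×10⁻⁶/K = 9.16×10⁻⁶/K.
Mismatch strain = Δα·ΔT = 9.16×10⁻⁶ × 45.0 = 4.12×10⁻⁴.

4.12×10⁻⁴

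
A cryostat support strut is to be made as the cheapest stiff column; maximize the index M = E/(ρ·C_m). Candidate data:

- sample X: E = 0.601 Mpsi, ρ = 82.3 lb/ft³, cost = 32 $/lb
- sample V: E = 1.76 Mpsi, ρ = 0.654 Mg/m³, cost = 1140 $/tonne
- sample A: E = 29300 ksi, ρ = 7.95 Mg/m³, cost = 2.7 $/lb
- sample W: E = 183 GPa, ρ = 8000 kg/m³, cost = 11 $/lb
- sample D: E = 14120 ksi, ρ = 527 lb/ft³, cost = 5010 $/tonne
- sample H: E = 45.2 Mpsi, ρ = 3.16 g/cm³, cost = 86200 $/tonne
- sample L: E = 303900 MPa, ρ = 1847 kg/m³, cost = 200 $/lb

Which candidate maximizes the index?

sample V

Convert each candidate to consistent units, then evaluate M:
  sample X: E = 4.144 GPa, ρ = 1318 kg/m³, cost = 70.55 $/kg
  sample V: E = 12.13 GPa, ρ = 654.0 kg/m³, cost = 1.140 $/kg
  sample A: E = 202.0 GPa, ρ = 7950 kg/m³, cost = 5.952 $/kg
  sample W: E = 183.0 GPa, ρ = 8000 kg/m³, cost = 24.25 $/kg
  sample D: E = 97.35 GPa, ρ = 8442 kg/m³, cost = 5.010 $/kg
  sample H: E = 311.6 GPa, ρ = 3160 kg/m³, cost = 86.20 $/kg
  sample L: E = 303.9 GPa, ρ = 1847 kg/m³, cost = 440.9 $/kg
  sample V: M = 16.3 MN·m per $
  sample A: M = 4.27 MN·m per $
  sample D: M = 2.30 MN·m per $
  sample H: M = 1.14 MN·m per $
  sample W: M = 0.943 MN·m per $
  sample L: M = 0.373 MN·m per $
  sample X: M = 0.0446 MN·m per $
Sample V has the largest M.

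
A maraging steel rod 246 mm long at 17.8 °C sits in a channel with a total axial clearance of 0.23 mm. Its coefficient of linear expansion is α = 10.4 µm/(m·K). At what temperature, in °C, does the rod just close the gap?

108 °C

α·L₀·ΔT = 0.23 mm ⇒ ΔT = 0.23 / (10.4×10⁻⁶ × 246.0) = 89.90 K.
T = 17.8 + 89.90 = 107.7 °C.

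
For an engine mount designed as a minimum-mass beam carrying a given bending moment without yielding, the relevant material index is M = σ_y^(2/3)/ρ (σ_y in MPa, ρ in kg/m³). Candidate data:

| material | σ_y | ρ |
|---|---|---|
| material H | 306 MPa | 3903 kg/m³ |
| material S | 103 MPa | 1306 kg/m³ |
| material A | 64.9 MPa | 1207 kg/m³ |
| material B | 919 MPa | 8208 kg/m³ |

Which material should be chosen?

Per-candidate index values:
  material S: M = 16.8×10⁻³
  material A: M = 13.4×10⁻³
  material H: M = 11.6×10⁻³
  material B: M = 11.5×10⁻³
Material S ranks first.

material S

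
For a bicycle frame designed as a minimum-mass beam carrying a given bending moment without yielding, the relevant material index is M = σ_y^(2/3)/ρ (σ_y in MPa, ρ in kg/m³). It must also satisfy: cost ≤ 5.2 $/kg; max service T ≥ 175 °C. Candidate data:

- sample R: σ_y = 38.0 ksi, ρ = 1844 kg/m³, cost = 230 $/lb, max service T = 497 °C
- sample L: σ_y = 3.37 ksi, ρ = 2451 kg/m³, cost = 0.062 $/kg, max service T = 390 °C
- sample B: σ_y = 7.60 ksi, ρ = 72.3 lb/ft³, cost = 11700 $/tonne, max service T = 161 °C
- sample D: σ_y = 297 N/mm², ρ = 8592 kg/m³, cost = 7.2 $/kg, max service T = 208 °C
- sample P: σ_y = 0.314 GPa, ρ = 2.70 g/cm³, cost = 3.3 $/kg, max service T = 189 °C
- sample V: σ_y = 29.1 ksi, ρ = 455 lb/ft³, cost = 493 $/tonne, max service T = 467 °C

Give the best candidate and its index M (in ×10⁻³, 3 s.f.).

sample P, M = 17.1×10⁻³

Screen on constraints: cost ≤ 5.2 $/kg; max service T ≥ 175 °C. Survivors: sample L, sample P, sample V.
Normalizing units and computing the index:
  sample L: σ_y = 23.24 MPa, ρ = 2451 kg/m³
  sample P: σ_y = 314.0 MPa, ρ = 2700 kg/m³
  sample V: σ_y = 200.6 MPa, ρ = 7288 kg/m³
  sample P: M = 17.1×10⁻³
  sample V: M = 4.70×10⁻³
  sample L: M = 3.32×10⁻³
Highest index: sample P.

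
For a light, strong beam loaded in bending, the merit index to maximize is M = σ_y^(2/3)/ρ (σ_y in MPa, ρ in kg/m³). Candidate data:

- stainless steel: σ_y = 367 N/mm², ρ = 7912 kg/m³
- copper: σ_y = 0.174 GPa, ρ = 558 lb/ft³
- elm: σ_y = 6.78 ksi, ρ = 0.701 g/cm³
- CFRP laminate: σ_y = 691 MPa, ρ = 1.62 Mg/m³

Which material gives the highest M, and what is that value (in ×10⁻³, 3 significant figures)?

CFRP laminate, M = 48.2×10⁻³

Convert each candidate to consistent units, then evaluate M:
  stainless steel: σ_y = 367.0 MPa, ρ = 7912 kg/m³
  copper: σ_y = 174.0 MPa, ρ = 8938 kg/m³
  elm: σ_y = 46.75 MPa, ρ = 701.0 kg/m³
  CFRP laminate: σ_y = 691.0 MPa, ρ = 1620 kg/m³
  CFRP laminate: M = 48.2×10⁻³
  elm: M = 18.5×10⁻³
  stainless steel: M = 6.48×10⁻³
  copper: M = 3.49×10⁻³
The maximum is for CFRP laminate.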